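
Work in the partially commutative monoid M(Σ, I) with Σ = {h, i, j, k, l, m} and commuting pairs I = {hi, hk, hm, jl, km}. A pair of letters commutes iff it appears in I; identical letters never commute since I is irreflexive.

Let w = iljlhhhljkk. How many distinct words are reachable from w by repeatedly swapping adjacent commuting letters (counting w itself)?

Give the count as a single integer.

0(i) covers ∅
1(l) covers 0:i
2(j) covers 0:i
3(l) covers 1:l
4(h) covers 2:j, 3:l
5(h) covers 4:h
6(h) covers 5:h
7(l) covers 6:h
8(j) covers 6:h
9(k) covers 7:l, 8:j
10(k) covers 9:k
floor of heap: 0:i
completions by unplaced set U, small U first (add the entries for U minus each lowest piece of U):
  |U|=1: {10}:1
  |U|=2: {9,10}:1
  |U|=3: {7,9,10}:1  {8,9,10}:1
  |U|=4: {7,8,9,10}:2
  |U|=5: {6,7,8,9,10}:2
  |U|=6: {5,6,7,8,9,10}:2
  |U|=7: {4,5,6,7,8,9,10}:2
  |U|=8: {2,4,5,6,7,8,9,10}:2  {3,4,5,6,7,8,9,10}:2
  |U|=9: {1,3,4,5,6,7,8,9,10}:2  {2,3,4,5,6,7,8,9,10}:4
  start at 0(i): 6

6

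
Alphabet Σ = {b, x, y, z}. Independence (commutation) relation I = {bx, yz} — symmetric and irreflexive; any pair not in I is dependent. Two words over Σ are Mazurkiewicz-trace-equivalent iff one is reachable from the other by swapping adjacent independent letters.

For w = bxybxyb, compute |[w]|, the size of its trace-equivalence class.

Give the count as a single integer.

4

#0=b has no predecessor
#1=x has no predecessor
#2=y depends on [0:b, 1:x]
#3=b depends on [2:y]
#4=x depends on [2:y]
#5=y depends on [3:b, 4:x]
#6=b depends on [5:y]
sources: [0:b, 1:x]
N(rest) = Σ N(rest − s) over sources s of rest; N(one piece) = 1:
  size 1 → [6]=1
  size 2 → [5,6]=1
  size 3 → [3,5,6]=1  [4,5,6]=1
  size 4 → [3,4,5,6]=2
  size 5 → [2,3,4,5,6]=2
  first=0(b) contributes 2
  first=1(x) contributes 2
|[w]| = 4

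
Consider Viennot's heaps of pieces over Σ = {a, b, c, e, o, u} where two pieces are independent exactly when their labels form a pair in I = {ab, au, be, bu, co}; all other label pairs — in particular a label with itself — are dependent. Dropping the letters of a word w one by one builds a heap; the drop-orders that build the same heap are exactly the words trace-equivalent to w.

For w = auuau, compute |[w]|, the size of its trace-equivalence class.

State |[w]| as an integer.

#0=a has no predecessor
#1=u has no predecessor
#2=u depends on [1:u]
#3=a depends on [0:a]
#4=u depends on [2:u]
sources: [0:a, 1:u]
N(rest) = Σ N(rest − s) over sources s of rest; N(one piece) = 1:
  size 1 → [3]=1  [4]=1
  size 2 → [0,3]=1  [2,4]=1  [3,4]=2
  size 3 → [0,3,4]=3  [1,2,4]=1  [2,3,4]=3
  first=0(a) contributes 4
  first=1(u) contributes 6
|[w]| = 10

10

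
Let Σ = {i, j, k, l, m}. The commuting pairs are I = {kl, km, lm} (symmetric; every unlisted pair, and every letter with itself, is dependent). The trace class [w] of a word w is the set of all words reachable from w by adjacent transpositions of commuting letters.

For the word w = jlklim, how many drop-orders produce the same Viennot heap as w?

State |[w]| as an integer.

3

piece 0:j — minimal
piece 1:l rests on {0:j}
piece 2:k rests on {0:j}
piece 3:l rests on {1:l}
piece 4:i rests on {2:k, 3:l}
piece 5:m rests on {4:i}
minimal pieces: {0:j}
ways to finish when only these pieces remain (= sum over removing one remaining piece with nothing left below it):
  1 left: {5}→1
  2 left: {4,5}→1
  3 left: {2,4,5}→1  {3,4,5}→1
  4 left: {1,3,4,5}→1  {2,3,4,5}→2
  placing 0:j first → 3 extensions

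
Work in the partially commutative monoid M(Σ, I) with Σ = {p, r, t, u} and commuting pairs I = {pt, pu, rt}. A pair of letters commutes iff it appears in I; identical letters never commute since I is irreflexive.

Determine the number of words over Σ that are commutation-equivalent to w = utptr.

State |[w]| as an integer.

0(u) covers ∅
1(t) covers 0:u
2(p) covers ∅
3(t) covers 1:t
4(r) covers 0:u, 2:p
floor of heap: 0:u, 2:p
completions by unplaced set U, small U first (add the entries for U minus each lowest piece of U):
  |U|=1: {3}:1  {4}:1
  |U|=2: {1,3}:1  {2,4}:1  {3,4}:2
  |U|=3: {1,3,4}:3  {2,3,4}:3
  start at 0(u): 6
  start at 2(p): 3
sum over floor = 9

9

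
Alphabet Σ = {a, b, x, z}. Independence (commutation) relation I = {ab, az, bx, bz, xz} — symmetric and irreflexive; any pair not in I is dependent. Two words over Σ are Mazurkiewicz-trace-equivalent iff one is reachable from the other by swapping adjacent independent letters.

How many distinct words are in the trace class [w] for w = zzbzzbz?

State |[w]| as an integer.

#0=z has no predecessor
#1=z depends on [0:z]
#2=b has no predecessor
#3=z depends on [1:z]
#4=z depends on [3:z]
#5=b depends on [2:b]
#6=z depends on [4:z]
sources: [0:z, 2:b]
N(rest) = Σ N(rest − s) over sources s of rest; N(one piece) = 1:
  size 1 → [5]=1  [6]=1
  size 2 → [2,5]=1  [4,6]=1  [5,6]=2
  size 3 → [2,5,6]=3  [3,4,6]=1  [4,5,6]=3
  size 4 → [1,3,4,6]=1  [2,4,5,6]=6  [3,4,5,6]=4
  size 5 → [0,1,3,4,6]=1  [1,3,4,5,6]=5  [2,3,4,5,6]=10
  first=0(z) contributes 15
  first=2(b) contributes 6
|[w]| = 21

21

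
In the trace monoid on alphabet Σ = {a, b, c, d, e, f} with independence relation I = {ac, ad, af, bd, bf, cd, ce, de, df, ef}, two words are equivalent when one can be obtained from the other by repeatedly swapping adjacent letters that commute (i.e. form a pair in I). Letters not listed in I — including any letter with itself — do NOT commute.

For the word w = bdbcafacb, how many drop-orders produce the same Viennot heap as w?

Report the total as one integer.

piece 0:b — minimal
piece 1:d — minimal
piece 2:b rests on {0:b}
piece 3:c rests on {2:b}
piece 4:a rests on {2:b}
piece 5:f rests on {3:c}
piece 6:a rests on {4:a}
piece 7:c rests on {5:f}
piece 8:b rests on {6:a, 7:c}
minimal pieces: {0:b, 1:d}
ways to finish when only these pieces remain (= sum over removing one remaining piece with nothing left below it):
  1 left: {1}→1  {8}→1
  2 left: {1,8}→2  {6,8}→1  {7,8}→1
  3 left: {1,6,8}→3  {1,7,8}→3  {4,6,8}→1  {5,7,8}→1  {6,7,8}→2
  4 left: {1,4,6,8}→4  {1,5,7,8}→4  {1,6,7,8}→8  {3,5,7,8}→1  {4,6,7,8}→3  {5,6,7,8}→3
  5 left: {1,3,5,7,8}→5  {1,4,6,7,8}→15  {1,5,6,7,8}→15  {3,5,6,7,8}→4  {4,5,6,7,8}→6
  6 left: {1,3,5,6,7,8}→24  {1,4,5,6,7,8}→36  {3,4,5,6,7,8}→10
  7 left: {1,3,4,5,6,7,8}→70  {2,3,4,5,6,7,8}→10
  placing 0:b first → 80 extensions
  placing 1:d first → 10 extensions
total linear extensions = 90

90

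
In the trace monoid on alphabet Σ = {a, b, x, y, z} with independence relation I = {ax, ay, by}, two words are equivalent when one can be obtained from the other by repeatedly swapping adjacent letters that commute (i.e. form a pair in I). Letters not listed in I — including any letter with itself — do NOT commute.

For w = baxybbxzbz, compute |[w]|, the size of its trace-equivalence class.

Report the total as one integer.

piece 0:b — minimal
piece 1:a rests on {0:b}
piece 2:x rests on {0:b}
piece 3:y rests on {2:x}
piece 4:b rests on {1:a, 2:x}
piece 5:b rests on {4:b}
piece 6:x rests on {3:y, 5:b}
piece 7:z rests on {6:x}
piece 8:b rests on {7:z}
piece 9:z rests on {8:b}
minimal pieces: {0:b}
ways to finish when only these pieces remain (= sum over removing one remaining piece with nothing left below it):
  1 left: {9}→1
  2 left: {8,9}→1
  3 left: {7,8,9}→1
  4 left: {6,7,8,9}→1
  5 left: {3,6,7,8,9}→1  {5,6,7,8,9}→1
  6 left: {3,5,6,7,8,9}→2  {4,5,6,7,8,9}→1
  7 left: {1,4,5,6,7,8,9}→1  {3,4,5,6,7,8,9}→3
  8 left: {1,3,4,5,6,7,8,9}→4  {2,3,4,5,6,7,8,9}→3
  placing 0:b first → 7 extensions

7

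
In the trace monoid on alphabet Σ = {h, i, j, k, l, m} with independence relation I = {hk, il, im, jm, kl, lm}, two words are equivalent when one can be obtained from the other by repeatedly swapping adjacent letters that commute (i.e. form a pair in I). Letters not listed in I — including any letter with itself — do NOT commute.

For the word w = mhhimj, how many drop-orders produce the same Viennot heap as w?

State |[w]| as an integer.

0(m) covers ∅
1(h) covers 0:m
2(h) covers 1:h
3(i) covers 2:h
4(m) covers 2:h
5(j) covers 3:i
floor of heap: 0:m
completions by unplaced set U, small U first (add the entries for U minus each lowest piece of U):
  |U|=1: {4}:1  {5}:1
  |U|=2: {3,5}:1  {4,5}:2
  |U|=3: {3,4,5}:3
  |U|=4: {2,3,4,5}:3
  start at 0(m): 3

3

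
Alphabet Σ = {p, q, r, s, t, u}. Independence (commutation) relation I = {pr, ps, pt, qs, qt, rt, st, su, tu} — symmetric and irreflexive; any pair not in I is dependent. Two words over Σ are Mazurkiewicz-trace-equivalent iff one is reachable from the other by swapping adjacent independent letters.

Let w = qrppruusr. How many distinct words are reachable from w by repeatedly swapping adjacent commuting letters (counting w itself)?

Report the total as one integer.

22

0(q) covers ∅
1(r) covers 0:q
2(p) covers 0:q
3(p) covers 2:p
4(r) covers 1:r
5(u) covers 3:p, 4:r
6(u) covers 5:u
7(s) covers 4:r
8(r) covers 6:u, 7:s
floor of heap: 0:q
completions by unplaced set U, small U first (add the entries for U minus each lowest piece of U):
  |U|=1: {8}:1
  |U|=2: {6,8}:1  {7,8}:1
  |U|=3: {5,6,8}:1  {6,7,8}:2
  |U|=4: {3,5,6,8}:1  {5,6,7,8}:3
  |U|=5: {2,3,5,6,8}:1  {3,5,6,7,8}:4  {4,5,6,7,8}:3
  |U|=6: {1,4,5,6,7,8}:3  {2,3,5,6,7,8}:5  {3,4,5,6,7,8}:7
  |U|=7: {1,3,4,5,6,7,8}:10  {2,3,4,5,6,7,8}:12
  start at 0(q): 22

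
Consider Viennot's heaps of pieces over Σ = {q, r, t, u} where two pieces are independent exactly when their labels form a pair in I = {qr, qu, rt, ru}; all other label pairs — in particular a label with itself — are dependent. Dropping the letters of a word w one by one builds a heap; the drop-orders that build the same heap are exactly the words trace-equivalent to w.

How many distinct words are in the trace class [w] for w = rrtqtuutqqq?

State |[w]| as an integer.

#0=r has no predecessor
#1=r depends on [0:r]
#2=t has no predecessor
#3=q depends on [2:t]
#4=t depends on [3:q]
#5=u depends on [4:t]
#6=u depends on [5:u]
#7=t depends on [6:u]
#8=q depends on [7:t]
#9=q depends on [8:q]
#10=q depends on [9:q]
sources: [0:r, 2:t]
N(rest) = Σ N(rest − s) over sources s of rest; N(one piece) = 1:
  size 1 → [1]=1  [10]=1
  size 2 → [0,1]=1  [1,10]=2  [9,10]=1
  size 3 → [0,1,10]=3  [1,9,10]=3  [8,9,10]=1
  size 4 → [0,1,9,10]=6  [1,8,9,10]=4  [7,8,9,10]=1
  size 5 → [0,1,8,9,10]=10  [1,7,8,9,10]=5  [6,7,8,9,10]=1
  size 6 → [0,1,7,8,9,10]=15  [1,6,7,8,9,10]=6  [5,6,7,8,9,10]=1
  size 7 → [0,1,6,7,8,9,10]=21  [1,5,6,7,8,9,10]=7  [4,5,6,7,8,9,10]=1
  size 8 → [0,1,5,6,7,8,9,10]=28  [1,4,5,6,7,8,9,10]=8  [3,4,5,6,7,8,9,10]=1
  size 9 → [0,1,4,5,6,7,8,9,10]=36  [1,3,4,5,6,7,8,9,10]=9  [2,3,4,5,6,7,8,9,10]=1
  first=0(r) contributes 10
  first=2(t) contributes 45
|[w]| = 55

55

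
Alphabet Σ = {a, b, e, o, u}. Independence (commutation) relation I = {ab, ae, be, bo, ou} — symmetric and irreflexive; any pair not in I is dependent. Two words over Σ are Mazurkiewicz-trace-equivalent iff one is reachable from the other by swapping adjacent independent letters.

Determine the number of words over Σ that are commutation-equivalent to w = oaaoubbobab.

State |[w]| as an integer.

55

#0=o has no predecessor
#1=a depends on [0:o]
#2=a depends on [1:a]
#3=o depends on [2:a]
#4=u depends on [2:a]
#5=b depends on [4:u]
#6=b depends on [5:b]
#7=o depends on [3:o]
#8=b depends on [6:b]
#9=a depends on [4:u, 7:o]
#10=b depends on [8:b]
sources: [0:o]
N(rest) = Σ N(rest − s) over sources s of rest; N(one piece) = 1:
  size 1 → [9]=1  [10]=1
  size 2 → [7,9]=1  [8,10]=1  [9,10]=2
  size 3 → [3,7,9]=1  [6,8,10]=1  [7,9,10]=3  [8,9,10]=3
  size 4 → [3,7,9,10]=4  [5,6,8,10]=1  [6,8,9,10]=4  [7,8,9,10]=6
  size 5 → [3,7,8,9,10]=10  [5,6,8,9,10]=5  [6,7,8,9,10]=10
  size 6 → [3,6,7,8,9,10]=20  [4,5,6,8,9,10]=5  [5,6,7,8,9,10]=15
  size 7 → [3,5,6,7,8,9,10]=35  [4,5,6,7,8,9,10]=20
  size 8 → [3,4,5,6,7,8,9,10]=55
  size 9 → [2,3,4,5,6,7,8,9,10]=55
  first=0(o) contributes 55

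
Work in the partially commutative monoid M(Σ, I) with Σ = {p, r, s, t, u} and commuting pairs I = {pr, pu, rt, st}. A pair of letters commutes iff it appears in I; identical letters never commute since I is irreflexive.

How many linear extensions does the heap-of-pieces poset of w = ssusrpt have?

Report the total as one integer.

3

piece 0:s — minimal
piece 1:s rests on {0:s}
piece 2:u rests on {1:s}
piece 3:s rests on {2:u}
piece 4:r rests on {3:s}
piece 5:p rests on {3:s}
piece 6:t rests on {5:p}
minimal pieces: {0:s}
ways to finish when only these pieces remain (= sum over removing one remaining piece with nothing left below it):
  1 left: {4}→1  {6}→1
  2 left: {4,6}→2  {5,6}→1
  3 left: {4,5,6}→3
  4 left: {3,4,5,6}→3
  5 left: {2,3,4,5,6}→3
  placing 0:s first → 3 extensions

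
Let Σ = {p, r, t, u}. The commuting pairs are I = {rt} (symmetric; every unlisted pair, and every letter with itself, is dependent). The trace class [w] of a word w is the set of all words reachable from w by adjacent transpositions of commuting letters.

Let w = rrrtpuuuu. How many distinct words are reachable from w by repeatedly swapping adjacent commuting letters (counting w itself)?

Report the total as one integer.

#0=r has no predecessor
#1=r depends on [0:r]
#2=r depends on [1:r]
#3=t has no predecessor
#4=p depends on [2:r, 3:t]
#5=u depends on [4:p]
#6=u depends on [5:u]
#7=u depends on [6:u]
#8=u depends on [7:u]
sources: [0:r, 3:t]
N(rest) = Σ N(rest − s) over sources s of rest; N(one piece) = 1:
  size 1 → [8]=1
  size 2 → [7,8]=1
  size 3 → [6,7,8]=1
  size 4 → [5,6,7,8]=1
  size 5 → [4,5,6,7,8]=1
  size 6 → [2,4,5,6,7,8]=1  [3,4,5,6,7,8]=1
  size 7 → [1,2,4,5,6,7,8]=1  [2,3,4,5,6,7,8]=2
  first=0(r) contributes 3
  first=3(t) contributes 1
|[w]| = 4

4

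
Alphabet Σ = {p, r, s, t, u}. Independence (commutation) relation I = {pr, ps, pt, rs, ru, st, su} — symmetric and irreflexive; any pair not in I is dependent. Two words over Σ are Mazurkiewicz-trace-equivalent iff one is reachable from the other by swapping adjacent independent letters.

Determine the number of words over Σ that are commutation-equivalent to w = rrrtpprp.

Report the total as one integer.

piece 0:r — minimal
piece 1:r rests on {0:r}
piece 2:r rests on {1:r}
piece 3:t rests on {2:r}
piece 4:p — minimal
piece 5:p rests on {4:p}
piece 6:r rests on {3:t}
piece 7:p rests on {5:p}
minimal pieces: {0:r, 4:p}
ways to finish when only these pieces remain (= sum over removing one remaining piece with nothing left below it):
  1 left: {6}→1  {7}→1
  2 left: {3,6}→1  {5,7}→1  {6,7}→2
  3 left: {2,3,6}→1  {3,6,7}→3  {4,5,7}→1  {5,6,7}→3
  4 left: {1,2,3,6}→1  {2,3,6,7}→4  {3,5,6,7}→6  {4,5,6,7}→4
  5 left: {0,1,2,3,6}→1  {1,2,3,6,7}→5  {2,3,5,6,7}→10  {3,4,5,6,7}→10
  6 left: {0,1,2,3,6,7}→6  {1,2,3,5,6,7}→15  {2,3,4,5,6,7}→20
  placing 0:r first → 35 extensions
  placing 4:p first → 21 extensions
total linear extensions = 56

56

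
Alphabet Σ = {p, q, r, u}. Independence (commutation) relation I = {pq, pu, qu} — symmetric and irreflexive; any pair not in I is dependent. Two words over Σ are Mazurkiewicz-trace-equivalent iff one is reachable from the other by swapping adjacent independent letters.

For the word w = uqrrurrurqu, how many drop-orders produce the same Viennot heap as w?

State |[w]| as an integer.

4

piece 0:u — minimal
piece 1:q — minimal
piece 2:r rests on {0:u, 1:q}
piece 3:r rests on {2:r}
piece 4:u rests on {3:r}
piece 5:r rests on {4:u}
piece 6:r rests on {5:r}
piece 7:u rests on {6:r}
piece 8:r rests on {7:u}
piece 9:q rests on {8:r}
piece 10:u rests on {8:r}
minimal pieces: {0:u, 1:q}
ways to finish when only these pieces remain (= sum over removing one remaining piece with nothing left below it):
  1 left: {9}→1  {10}→1
  2 left: {9,10}→2
  3 left: {8,9,10}→2
  4 left: {7,8,9,10}→2
  5 left: {6,7,8,9,10}→2
  6 left: {5,6,7,8,9,10}→2
  7 left: {4,5,6,7,8,9,10}→2
  8 left: {3,4,5,6,7,8,9,10}→2
  9 left: {2,3,4,5,6,7,8,9,10}→2
  placing 0:u first → 2 extensions
  placing 1:q first → 2 extensions
total linear extensions = 4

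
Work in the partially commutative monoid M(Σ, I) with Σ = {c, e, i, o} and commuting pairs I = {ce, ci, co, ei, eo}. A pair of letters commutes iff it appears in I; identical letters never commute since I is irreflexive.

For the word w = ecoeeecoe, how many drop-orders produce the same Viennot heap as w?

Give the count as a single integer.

drop 0:e onto floor
drop 1:c onto floor
drop 2:o onto floor
drop 3:e onto {0:e}
drop 4:e onto {3:e}
drop 5:e onto {4:e}
drop 6:c onto {1:c}
drop 7:o onto {2:o}
drop 8:e onto {5:e}
ground layer = {0:e, 1:c, 2:o}
drop-orders for the pieces not yet dropped (sum over which currently-grounded one goes next):
  1 to go: {6} 1  {7} 1  {8} 1
  2 to go: {1,6} 1  {2,7} 1  {5,8} 1  {6,7} 2  {6,8} 2  {7,8} 2
  3 to go: {1,6,7} 3  {1,6,8} 3  {2,6,7} 3  {2,7,8} 3  {4,5,8} 1  {5,6,8} 3  {5,7,8} 3  {6,7,8} 6
  4 to go: {1,2,6,7} 6  {1,5,6,8} 6  {1,6,7,8} 12  {2,5,7,8} 6  {2,6,7,8} 12  {3,4,5,8} 1  {4,5,6,8} 4  {4,5,7,8} 4  {5,6,7,8} 12
  5 to go: {0,3,4,5,8} 1  {1,2,6,7,8} 30  {1,4,5,6,8} 10  {1,5,6,7,8} 30  {2,4,5,7,8} 10  {2,5,6,7,8} 30  {3,4,5,6,8} 5  {3,4,5,7,8} 5  {4,5,6,7,8} 20
  6 to go: {0,3,4,5,6,8} 6  {0,3,4,5,7,8} 6  {1,2,5,6,7,8} 90  {1,3,4,5,6,8} 15  {1,4,5,6,7,8} 60  {2,3,4,5,7,8} 15  {2,4,5,6,7,8} 60  {3,4,5,6,7,8} 30
  7 to go: {0,1,3,4,5,6,8} 21  {0,2,3,4,5,7,8} 21  {0,3,4,5,6,7,8} 42  {1,2,4,5,6,7,8} 210  {1,3,4,5,6,7,8} 105  {2,3,4,5,6,7,8} 105
  if 0:e drops first: 420 orders
  if 1:c drops first: 168 orders
  if 2:o drops first: 168 orders
heap linearizations: 756

756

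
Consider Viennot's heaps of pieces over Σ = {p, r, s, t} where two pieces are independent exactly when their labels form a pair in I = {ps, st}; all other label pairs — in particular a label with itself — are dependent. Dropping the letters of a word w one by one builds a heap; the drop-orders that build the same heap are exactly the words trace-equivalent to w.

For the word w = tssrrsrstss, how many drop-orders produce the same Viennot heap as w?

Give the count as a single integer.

drop 0:t onto floor
drop 1:s onto floor
drop 2:s onto {1:s}
drop 3:r onto {0:t, 2:s}
drop 4:r onto {3:r}
drop 5:s onto {4:r}
drop 6:r onto {5:s}
drop 7:s onto {6:r}
drop 8:t onto {6:r}
drop 9:s onto {7:s}
drop 10:s onto {9:s}
ground layer = {0:t, 1:s}
drop-orders for the pieces not yet dropped (sum over which currently-grounded one goes next):
  1 to go: {8} 1  {10} 1
  2 to go: {8,10} 2  {9,10} 1
  3 to go: {7,9,10} 1  {8,9,10} 3
  4 to go: {7,8,9,10} 4
  5 to go: {6,7,8,9,10} 4
  6 to go: {5,6,7,8,9,10} 4
  7 to go: {4,5,6,7,8,9,10} 4
  8 to go: {3,4,5,6,7,8,9,10} 4
  9 to go: {0,3,4,5,6,7,8,9,10} 4  {2,3,4,5,6,7,8,9,10} 4
  if 0:t drops first: 4 orders
  if 1:s drops first: 8 orders
heap linearizations: 12

12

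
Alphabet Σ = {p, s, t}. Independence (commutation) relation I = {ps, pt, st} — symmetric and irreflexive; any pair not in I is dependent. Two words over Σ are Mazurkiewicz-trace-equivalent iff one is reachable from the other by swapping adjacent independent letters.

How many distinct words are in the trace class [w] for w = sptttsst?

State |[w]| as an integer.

280

drop 0:s onto floor
drop 1:p onto floor
drop 2:t onto floor
drop 3:t onto {2:t}
drop 4:t onto {3:t}
drop 5:s onto {0:s}
drop 6:s onto {5:s}
drop 7:t onto {4:t}
ground layer = {0:s, 1:p, 2:t}
drop-orders for the pieces not yet dropped (sum over which currently-grounded one goes next):
  1 to go: {1} 1  {6} 1  {7} 1
  2 to go: {1,6} 2  {1,7} 2  {4,7} 1  {5,6} 1  {6,7} 2
  3 to go: {0,5,6} 1  {1,4,7} 3  {1,5,6} 3  {1,6,7} 6  {3,4,7} 1  {4,6,7} 3  {5,6,7} 3
  4 to go: {0,1,5,6} 4  {0,5,6,7} 4  {1,3,4,7} 4  {1,4,6,7} 12  {1,5,6,7} 12  {2,3,4,7} 1  {3,4,6,7} 4  {4,5,6,7} 6
  5 to go: {0,1,5,6,7} 20  {0,4,5,6,7} 10  {1,2,3,4,7} 5  {1,3,4,6,7} 20  {1,4,5,6,7} 30  {2,3,4,6,7} 5  {3,4,5,6,7} 10
  6 to go: {0,1,4,5,6,7} 60  {0,3,4,5,6,7} 20  {1,2,3,4,6,7} 30  {1,3,4,5,6,7} 60  {2,3,4,5,6,7} 15
  if 0:s drops first: 105 orders
  if 1:p drops first: 35 orders
  if 2:t drops first: 140 orders
heap linearizations: 280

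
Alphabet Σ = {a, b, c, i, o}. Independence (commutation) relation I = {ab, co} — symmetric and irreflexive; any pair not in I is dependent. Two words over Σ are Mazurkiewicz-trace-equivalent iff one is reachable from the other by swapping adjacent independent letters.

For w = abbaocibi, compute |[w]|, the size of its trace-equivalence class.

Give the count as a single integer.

12

piece 0:a — minimal
piece 1:b — minimal
piece 2:b rests on {1:b}
piece 3:a rests on {0:a}
piece 4:o rests on {2:b, 3:a}
piece 5:c rests on {2:b, 3:a}
piece 6:i rests on {4:o, 5:c}
piece 7:b rests on {6:i}
piece 8:i rests on {7:b}
minimal pieces: {0:a, 1:b}
ways to finish when only these pieces remain (= sum over removing one remaining piece with nothing left below it):
  1 left: {8}→1
  2 left: {7,8}→1
  3 left: {6,7,8}→1
  4 left: {4,6,7,8}→1  {5,6,7,8}→1
  5 left: {4,5,6,7,8}→2
  6 left: {2,4,5,6,7,8}→2  {3,4,5,6,7,8}→2
  7 left: {0,3,4,5,6,7,8}→2  {1,2,4,5,6,7,8}→2  {2,3,4,5,6,7,8}→4
  placing 0:a first → 6 extensions
  placing 1:b first → 6 extensions
total linear extensions = 12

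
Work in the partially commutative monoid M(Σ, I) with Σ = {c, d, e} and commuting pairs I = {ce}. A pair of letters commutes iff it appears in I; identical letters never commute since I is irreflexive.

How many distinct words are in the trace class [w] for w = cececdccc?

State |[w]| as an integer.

0(c) covers ∅
1(e) covers ∅
2(c) covers 0:c
3(e) covers 1:e
4(c) covers 2:c
5(d) covers 3:e, 4:c
6(c) covers 5:d
7(c) covers 6:c
8(c) covers 7:c
floor of heap: 0:c, 1:e
completions by unplaced set U, small U first (add the entries for U minus each lowest piece of U):
  |U|=1: {8}:1
  |U|=2: {7,8}:1
  |U|=3: {6,7,8}:1
  |U|=4: {5,6,7,8}:1
  |U|=5: {3,5,6,7,8}:1  {4,5,6,7,8}:1
  |U|=6: {1,3,5,6,7,8}:1  {2,4,5,6,7,8}:1  {3,4,5,6,7,8}:2
  |U|=7: {0,2,4,5,6,7,8}:1  {1,3,4,5,6,7,8}:3  {2,3,4,5,6,7,8}:3
  start at 0(c): 6
  start at 1(e): 4
sum over floor = 10

10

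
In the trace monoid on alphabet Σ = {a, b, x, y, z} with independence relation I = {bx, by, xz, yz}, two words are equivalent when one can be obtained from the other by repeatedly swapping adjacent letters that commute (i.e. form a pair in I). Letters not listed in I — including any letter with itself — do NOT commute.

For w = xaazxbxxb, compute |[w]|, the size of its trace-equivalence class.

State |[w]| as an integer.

20

#0=x has no predecessor
#1=a depends on [0:x]
#2=a depends on [1:a]
#3=z depends on [2:a]
#4=x depends on [2:a]
#5=b depends on [3:z]
#6=x depends on [4:x]
#7=x depends on [6:x]
#8=b depends on [5:b]
sources: [0:x]
N(rest) = Σ N(rest − s) over sources s of rest; N(one piece) = 1:
  size 1 → [7]=1  [8]=1
  size 2 → [5,8]=1  [6,7]=1  [7,8]=2
  size 3 → [3,5,8]=1  [4,6,7]=1  [5,7,8]=3  [6,7,8]=3
  size 4 → [3,5,7,8]=4  [4,6,7,8]=4  [5,6,7,8]=6
  size 5 → [3,5,6,7,8]=10  [4,5,6,7,8]=10
  size 6 → [3,4,5,6,7,8]=20
  size 7 → [2,3,4,5,6,7,8]=20
  first=0(x) contributes 20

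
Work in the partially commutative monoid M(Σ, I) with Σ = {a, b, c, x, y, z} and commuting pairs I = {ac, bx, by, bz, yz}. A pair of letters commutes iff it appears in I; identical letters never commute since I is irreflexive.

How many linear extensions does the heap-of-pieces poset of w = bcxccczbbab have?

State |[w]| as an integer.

#0=b has no predecessor
#1=c depends on [0:b]
#2=x depends on [1:c]
#3=c depends on [2:x]
#4=c depends on [3:c]
#5=c depends on [4:c]
#6=z depends on [5:c]
#7=b depends on [5:c]
#8=b depends on [7:b]
#9=a depends on [6:z, 8:b]
#10=b depends on [9:a]
sources: [0:b]
N(rest) = Σ N(rest − s) over sources s of rest; N(one piece) = 1:
  size 1 → [10]=1
  size 2 → [9,10]=1
  size 3 → [6,9,10]=1  [8,9,10]=1
  size 4 → [6,8,9,10]=2  [7,8,9,10]=1
  size 5 → [6,7,8,9,10]=3
  size 6 → [5,6,7,8,9,10]=3
  size 7 → [4,5,6,7,8,9,10]=3
  size 8 → [3,4,5,6,7,8,9,10]=3
  size 9 → [2,3,4,5,6,7,8,9,10]=3
  first=0(b) contributes 3

3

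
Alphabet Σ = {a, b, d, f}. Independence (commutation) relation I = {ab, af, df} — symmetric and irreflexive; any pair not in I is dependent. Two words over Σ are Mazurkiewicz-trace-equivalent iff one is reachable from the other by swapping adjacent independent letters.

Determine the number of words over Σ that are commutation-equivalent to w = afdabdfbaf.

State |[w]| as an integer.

58

#0=a has no predecessor
#1=f has no predecessor
#2=d depends on [0:a]
#3=a depends on [2:d]
#4=b depends on [1:f, 2:d]
#5=d depends on [3:a, 4:b]
#6=f depends on [4:b]
#7=b depends on [5:d, 6:f]
#8=a depends on [5:d]
#9=f depends on [7:b]
sources: [0:a, 1:f]
N(rest) = Σ N(rest − s) over sources s of rest; N(one piece) = 1:
  size 1 → [8]=1  [9]=1
  size 2 → [7,9]=1  [8,9]=2
  size 3 → [6,7,9]=1  [7,8,9]=3
  size 4 → [5,7,8,9]=3  [6,7,8,9]=4
  size 5 → [3,5,7,8,9]=3  [5,6,7,8,9]=7
  size 6 → [3,5,6,7,8,9]=10  [4,5,6,7,8,9]=7
  size 7 → [1,4,5,6,7,8,9]=7  [3,4,5,6,7,8,9]=17
  size 8 → [1,3,4,5,6,7,8,9]=24  [2,3,4,5,6,7,8,9]=17
  first=0(a) contributes 41
  first=1(f) contributes 17
|[w]| = 58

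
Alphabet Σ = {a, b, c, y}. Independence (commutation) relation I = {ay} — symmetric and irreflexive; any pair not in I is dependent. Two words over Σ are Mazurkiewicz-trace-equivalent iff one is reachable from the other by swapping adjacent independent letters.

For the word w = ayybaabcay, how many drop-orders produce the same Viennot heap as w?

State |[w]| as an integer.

#0=a has no predecessor
#1=y has no predecessor
#2=y depends on [1:y]
#3=b depends on [0:a, 2:y]
#4=a depends on [3:b]
#5=a depends on [4:a]
#6=b depends on [5:a]
#7=c depends on [6:b]
#8=a depends on [7:c]
#9=y depends on [7:c]
sources: [0:a, 1:y]
N(rest) = Σ N(rest − s) over sources s of rest; N(one piece) = 1:
  size 1 → [8]=1  [9]=1
  size 2 → [8,9]=2
  size 3 → [7,8,9]=2
  size 4 → [6,7,8,9]=2
  size 5 → [5,6,7,8,9]=2
  size 6 → [4,5,6,7,8,9]=2
  size 7 → [3,4,5,6,7,8,9]=2
  size 8 → [0,3,4,5,6,7,8,9]=2  [2,3,4,5,6,7,8,9]=2
  first=0(a) contributes 2
  first=1(y) contributes 4
|[w]| = 6

6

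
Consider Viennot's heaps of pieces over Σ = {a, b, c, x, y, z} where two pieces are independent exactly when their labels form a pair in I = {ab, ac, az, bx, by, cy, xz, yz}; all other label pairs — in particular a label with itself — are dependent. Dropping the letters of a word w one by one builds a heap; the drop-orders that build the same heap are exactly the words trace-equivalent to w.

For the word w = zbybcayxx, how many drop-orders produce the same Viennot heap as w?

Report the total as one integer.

35

0(z) covers ∅
1(b) covers 0:z
2(y) covers ∅
3(b) covers 1:b
4(c) covers 3:b
5(a) covers 2:y
6(y) covers 5:a
7(x) covers 4:c, 6:y
8(x) covers 7:x
floor of heap: 0:z, 2:y
completions by unplaced set U, small U first (add the entries for U minus each lowest piece of U):
  |U|=1: {8}:1
  |U|=2: {7,8}:1
  |U|=3: {4,7,8}:1  {6,7,8}:1
  |U|=4: {3,4,7,8}:1  {4,6,7,8}:2  {5,6,7,8}:1
  |U|=5: {1,3,4,7,8}:1  {2,5,6,7,8}:1  {3,4,6,7,8}:3  {4,5,6,7,8}:3
  |U|=6: {0,1,3,4,7,8}:1  {1,3,4,6,7,8}:4  {2,4,5,6,7,8}:4  {3,4,5,6,7,8}:6
  |U|=7: {0,1,3,4,6,7,8}:5  {1,3,4,5,6,7,8}:10  {2,3,4,5,6,7,8}:10
  start at 0(z): 20
  start at 2(y): 15
sum over floor = 35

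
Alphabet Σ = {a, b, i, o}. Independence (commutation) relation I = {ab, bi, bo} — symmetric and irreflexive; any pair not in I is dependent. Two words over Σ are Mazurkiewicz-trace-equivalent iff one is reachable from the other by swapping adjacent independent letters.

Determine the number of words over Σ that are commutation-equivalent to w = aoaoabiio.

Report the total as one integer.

piece 0:a — minimal
piece 1:o rests on {0:a}
piece 2:a rests on {1:o}
piece 3:o rests on {2:a}
piece 4:a rests on {3:o}
piece 5:b — minimal
piece 6:i rests on {4:a}
piece 7:i rests on {6:i}
piece 8:o rests on {7:i}
minimal pieces: {0:a, 5:b}
ways to finish when only these pieces remain (= sum over removing one remaining piece with nothing left below it):
  1 left: {5}→1  {8}→1
  2 left: {5,8}→2  {7,8}→1
  3 left: {5,7,8}→3  {6,7,8}→1
  4 left: {4,6,7,8}→1  {5,6,7,8}→4
  5 left: {3,4,6,7,8}→1  {4,5,6,7,8}→5
  6 left: {2,3,4,6,7,8}→1  {3,4,5,6,7,8}→6
  7 left: {1,2,3,4,6,7,8}→1  {2,3,4,5,6,7,8}→7
  placing 0:a first → 8 extensions
  placing 5:b first → 1 extensions
total linear extensions = 9

9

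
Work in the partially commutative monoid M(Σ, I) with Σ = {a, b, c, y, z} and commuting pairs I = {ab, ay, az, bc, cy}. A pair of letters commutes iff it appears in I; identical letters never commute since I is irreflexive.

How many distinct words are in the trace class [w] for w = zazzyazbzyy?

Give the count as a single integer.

55

drop 0:z onto floor
drop 1:a onto floor
drop 2:z onto {0:z}
drop 3:z onto {2:z}
drop 4:y onto {3:z}
drop 5:a onto {1:a}
drop 6:z onto {4:y}
drop 7:b onto {6:z}
drop 8:z onto {7:b}
drop 9:y onto {8:z}
drop 10:y onto {9:y}
ground layer = {0:z, 1:a}
drop-orders for the pieces not yet dropped (sum over which currently-grounded one goes next):
  1 to go: {5} 1  {10} 1
  2 to go: {1,5} 1  {5,10} 2  {9,10} 1
  3 to go: {1,5,10} 3  {5,9,10} 3  {8,9,10} 1
  4 to go: {1,5,9,10} 6  {5,8,9,10} 4  {7,8,9,10} 1
  5 to go: {1,5,8,9,10} 10  {5,7,8,9,10} 5  {6,7,8,9,10} 1
  6 to go: {1,5,7,8,9,10} 15  {4,6,7,8,9,10} 1  {5,6,7,8,9,10} 6
  7 to go: {1,5,6,7,8,9,10} 21  {3,4,6,7,8,9,10} 1  {4,5,6,7,8,9,10} 7
  8 to go: {1,4,5,6,7,8,9,10} 28  {2,3,4,6,7,8,9,10} 1  {3,4,5,6,7,8,9,10} 8
  9 to go: {0,2,3,4,6,7,8,9,10} 1  {1,3,4,5,6,7,8,9,10} 36  {2,3,4,5,6,7,8,9,10} 9
  if 0:z drops first: 45 orders
  if 1:a drops first: 10 orders
heap linearizations: 55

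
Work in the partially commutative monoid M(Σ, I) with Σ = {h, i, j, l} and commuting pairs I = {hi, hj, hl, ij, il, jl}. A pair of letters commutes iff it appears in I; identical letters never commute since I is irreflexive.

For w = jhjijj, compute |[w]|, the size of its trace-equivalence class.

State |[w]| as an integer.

30

#0=j has no predecessor
#1=h has no predecessor
#2=j depends on [0:j]
#3=i has no predecessor
#4=j depends on [2:j]
#5=j depends on [4:j]
sources: [0:j, 1:h, 3:i]
N(rest) = Σ N(rest − s) over sources s of rest; N(one piece) = 1:
  size 1 → [1]=1  [3]=1  [5]=1
  size 2 → [1,3]=2  [1,5]=2  [3,5]=2  [4,5]=1
  size 3 → [1,3,5]=6  [1,4,5]=3  [2,4,5]=1  [3,4,5]=3
  size 4 → [0,2,4,5]=1  [1,2,4,5]=4  [1,3,4,5]=12  [2,3,4,5]=4
  first=0(j) contributes 20
  first=1(h) contributes 5
  first=3(i) contributes 5
|[w]| = 30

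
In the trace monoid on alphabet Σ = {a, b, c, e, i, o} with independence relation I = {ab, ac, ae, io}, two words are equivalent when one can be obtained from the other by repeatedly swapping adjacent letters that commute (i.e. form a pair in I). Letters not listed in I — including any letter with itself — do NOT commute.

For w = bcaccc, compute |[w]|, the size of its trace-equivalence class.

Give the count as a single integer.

0(b) covers ∅
1(c) covers 0:b
2(a) covers ∅
3(c) covers 1:c
4(c) covers 3:c
5(c) covers 4:c
floor of heap: 0:b, 2:a
completions by unplaced set U, small U first (add the entries for U minus each lowest piece of U):
  |U|=1: {2}:1  {5}:1
  |U|=2: {2,5}:2  {4,5}:1
  |U|=3: {2,4,5}:3  {3,4,5}:1
  |U|=4: {1,3,4,5}:1  {2,3,4,5}:4
  start at 0(b): 5
  start at 2(a): 1
sum over floor = 6

6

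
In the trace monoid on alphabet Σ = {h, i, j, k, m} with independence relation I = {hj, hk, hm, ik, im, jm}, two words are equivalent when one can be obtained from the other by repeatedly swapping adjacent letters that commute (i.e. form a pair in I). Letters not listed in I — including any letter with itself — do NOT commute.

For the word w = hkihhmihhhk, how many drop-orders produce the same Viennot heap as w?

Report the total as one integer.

165

piece 0:h — minimal
piece 1:k — minimal
piece 2:i rests on {0:h}
piece 3:h rests on {2:i}
piece 4:h rests on {3:h}
piece 5:m rests on {1:k}
piece 6:i rests on {4:h}
piece 7:h rests on {6:i}
piece 8:h rests on {7:h}
piece 9:h rests on {8:h}
piece 10:k rests on {5:m}
minimal pieces: {0:h, 1:k}
ways to finish when only these pieces remain (= sum over removing one remaining piece with nothing left below it):
  1 left: {9}→1  {10}→1
  2 left: {5,10}→1  {8,9}→1  {9,10}→2
  3 left: {1,5,10}→1  {5,9,10}→3  {7,8,9}→1  {8,9,10}→3
  4 left: {1,5,9,10}→4  {5,8,9,10}→6  {6,7,8,9}→1  {7,8,9,10}→4
  5 left: {1,5,8,9,10}→10  {4,6,7,8,9}→1  {5,7,8,9,10}→10  {6,7,8,9,10}→5
  6 left: {1,5,7,8,9,10}→20  {3,4,6,7,8,9}→1  {4,6,7,8,9,10}→6  {5,6,7,8,9,10}→15
  7 left: {1,5,6,7,8,9,10}→35  {2,3,4,6,7,8,9}→1  {3,4,6,7,8,9,10}→7  {4,5,6,7,8,9,10}→21
  8 left: {0,2,3,4,6,7,8,9}→1  {1,4,5,6,7,8,9,10}→56  {2,3,4,6,7,8,9,10}→8  {3,4,5,6,7,8,9,10}→28
  9 left: {0,2,3,4,6,7,8,9,10}→9  {1,3,4,5,6,7,8,9,10}→84  {2,3,4,5,6,7,8,9,10}→36
  placing 0:h first → 120 extensions
  placing 1:k first → 45 extensions
total linear extensions = 165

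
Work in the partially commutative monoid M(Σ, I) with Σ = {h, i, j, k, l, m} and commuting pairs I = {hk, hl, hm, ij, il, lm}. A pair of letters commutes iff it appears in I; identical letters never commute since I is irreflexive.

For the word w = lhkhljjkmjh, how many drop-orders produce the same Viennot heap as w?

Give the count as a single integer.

#0=l has no predecessor
#1=h has no predecessor
#2=k depends on [0:l]
#3=h depends on [1:h]
#4=l depends on [2:k]
#5=j depends on [3:h, 4:l]
#6=j depends on [5:j]
#7=k depends on [6:j]
#8=m depends on [7:k]
#9=j depends on [8:m]
#10=h depends on [9:j]
sources: [0:l, 1:h]
N(rest) = Σ N(rest − s) over sources s of rest; N(one piece) = 1:
  size 1 → [10]=1
  size 2 → [9,10]=1
  size 3 → [8,9,10]=1
  size 4 → [7,8,9,10]=1
  size 5 → [6,7,8,9,10]=1
  size 6 → [5,6,7,8,9,10]=1
  size 7 → [3,5,6,7,8,9,10]=1  [4,5,6,7,8,9,10]=1
  size 8 → [1,3,5,6,7,8,9,10]=1  [2,4,5,6,7,8,9,10]=1  [3,4,5,6,7,8,9,10]=2
  size 9 → [0,2,4,5,6,7,8,9,10]=1  [1,3,4,5,6,7,8,9,10]=3  [2,3,4,5,6,7,8,9,10]=3
  first=0(l) contributes 6
  first=1(h) contributes 4
|[w]| = 10

10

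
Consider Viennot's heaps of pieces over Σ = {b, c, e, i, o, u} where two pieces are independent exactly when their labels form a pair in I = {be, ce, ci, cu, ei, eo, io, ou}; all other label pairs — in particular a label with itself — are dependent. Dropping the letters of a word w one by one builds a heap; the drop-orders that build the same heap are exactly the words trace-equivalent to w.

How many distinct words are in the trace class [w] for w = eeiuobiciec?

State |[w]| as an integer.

drop 0:e onto floor
drop 1:e onto {0:e}
drop 2:i onto floor
drop 3:u onto {1:e, 2:i}
drop 4:o onto floor
drop 5:b onto {3:u, 4:o}
drop 6:i onto {5:b}
drop 7:c onto {5:b}
drop 8:i onto {6:i}
drop 9:e onto {3:u}
drop 10:c onto {7:c}
ground layer = {0:e, 2:i, 4:o}
drop-orders for the pieces not yet dropped (sum over which currently-grounded one goes next):
  1 to go: {8} 1  {9} 1  {10} 1
  2 to go: {6,8} 1  {7,10} 1  {8,9} 2  {8,10} 2  {9,10} 2
  3 to go: {6,8,9} 3  {6,8,10} 3  {7,8,10} 3  {7,9,10} 3  {8,9,10} 6
  4 to go: {6,7,8,10} 6  {6,8,9,10} 12  {7,8,9,10} 12
  5 to go: {5,6,7,8,10} 6  {6,7,8,9,10} 30
  6 to go: {4,5,6,7,8,10} 6  {5,6,7,8,9,10} 36
  7 to go: {3,5,6,7,8,9,10} 36  {4,5,6,7,8,9,10} 42
  8 to go: {1,3,5,6,7,8,9,10} 36  {2,3,5,6,7,8,9,10} 36  {3,4,5,6,7,8,9,10} 78
  9 to go: {0,1,3,5,6,7,8,9,10} 36  {1,2,3,5,6,7,8,9,10} 72  {1,3,4,5,6,7,8,9,10} 114  {2,3,4,5,6,7,8,9,10} 114
  if 0:e drops first: 300 orders
  if 2:i drops first: 150 orders
  if 4:o drops first: 108 orders
heap linearizations: 558

558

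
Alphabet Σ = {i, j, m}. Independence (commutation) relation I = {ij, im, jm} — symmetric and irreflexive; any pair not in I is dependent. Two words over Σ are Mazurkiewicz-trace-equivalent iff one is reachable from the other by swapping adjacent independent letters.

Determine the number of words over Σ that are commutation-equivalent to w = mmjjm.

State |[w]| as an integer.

10

drop 0:m onto floor
drop 1:m onto {0:m}
drop 2:j onto floor
drop 3:j onto {2:j}
drop 4:m onto {1:m}
ground layer = {0:m, 2:j}
drop-orders for the pieces not yet dropped (sum over which currently-grounded one goes next):
  1 to go: {3} 1  {4} 1
  2 to go: {1,4} 1  {2,3} 1  {3,4} 2
  3 to go: {0,1,4} 1  {1,3,4} 3  {2,3,4} 3
  if 0:m drops first: 6 orders
  if 2:j drops first: 4 orders
heap linearizations: 10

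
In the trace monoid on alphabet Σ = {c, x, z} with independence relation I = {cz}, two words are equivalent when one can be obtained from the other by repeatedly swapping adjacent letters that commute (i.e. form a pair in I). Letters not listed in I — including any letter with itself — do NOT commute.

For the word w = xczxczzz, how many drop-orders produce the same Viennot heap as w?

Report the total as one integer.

8

drop 0:x onto floor
drop 1:c onto {0:x}
drop 2:z onto {0:x}
drop 3:x onto {1:c, 2:z}
drop 4:c onto {3:x}
drop 5:z onto {3:x}
drop 6:z onto {5:z}
drop 7:z onto {6:z}
ground layer = {0:x}
drop-orders for the pieces not yet dropped (sum over which currently-grounded one goes next):
  1 to go: {4} 1  {7} 1
  2 to go: {4,7} 2  {6,7} 1
  3 to go: {4,6,7} 3  {5,6,7} 1
  4 to go: {4,5,6,7} 4
  5 to go: {3,4,5,6,7} 4
  6 to go: {1,3,4,5,6,7} 4  {2,3,4,5,6,7} 4
  if 0:x drops first: 8 orders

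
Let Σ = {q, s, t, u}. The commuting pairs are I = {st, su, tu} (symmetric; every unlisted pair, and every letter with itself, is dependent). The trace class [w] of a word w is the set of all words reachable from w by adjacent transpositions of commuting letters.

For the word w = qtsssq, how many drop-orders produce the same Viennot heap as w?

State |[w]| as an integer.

4

#0=q has no predecessor
#1=t depends on [0:q]
#2=s depends on [0:q]
#3=s depends on [2:s]
#4=s depends on [3:s]
#5=q depends on [1:t, 4:s]
sources: [0:q]
N(rest) = Σ N(rest − s) over sources s of rest; N(one piece) = 1:
  size 1 → [5]=1
  size 2 → [1,5]=1  [4,5]=1
  size 3 → [1,4,5]=2  [3,4,5]=1
  size 4 → [1,3,4,5]=3  [2,3,4,5]=1
  first=0(q) contributes 4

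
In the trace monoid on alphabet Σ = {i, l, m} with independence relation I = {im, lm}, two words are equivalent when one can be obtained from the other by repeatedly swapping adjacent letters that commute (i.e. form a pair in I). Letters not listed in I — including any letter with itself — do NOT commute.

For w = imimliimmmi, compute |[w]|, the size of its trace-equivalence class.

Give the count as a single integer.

piece 0:i — minimal
piece 1:m — minimal
piece 2:i rests on {0:i}
piece 3:m rests on {1:m}
piece 4:l rests on {2:i}
piece 5:i rests on {4:l}
piece 6:i rests on {5:i}
piece 7:m rests on {3:m}
piece 8:m rests on {7:m}
piece 9:m rests on {8:m}
piece 10:i rests on {6:i}
minimal pieces: {0:i, 1:m}
ways to finish when only these pieces remain (= sum over removing one remaining piece with nothing left below it):
  1 left: {9}→1  {10}→1
  2 left: {6,10}→1  {8,9}→1  {9,10}→2
  3 left: {5,6,10}→1  {6,9,10}→3  {7,8,9}→1  {8,9,10}→3
  4 left: {3,7,8,9}→1  {4,5,6,10}→1  {5,6,9,10}→4  {6,8,9,10}→6  {7,8,9,10}→4
  5 left: {1,3,7,8,9}→1  {2,4,5,6,10}→1  {3,7,8,9,10}→5  {4,5,6,9,10}→5  {5,6,8,9,10}→10  {6,7,8,9,10}→10
  6 left: {0,2,4,5,6,10}→1  {1,3,7,8,9,10}→6  {2,4,5,6,9,10}→6  {3,6,7,8,9,10}→15  {4,5,6,8,9,10}→15  {5,6,7,8,9,10}→20
  7 left: {0,2,4,5,6,9,10}→7  {1,3,6,7,8,9,10}→21  {2,4,5,6,8,9,10}→21  {3,5,6,7,8,9,10}→35  {4,5,6,7,8,9,10}→35
  8 left: {0,2,4,5,6,8,9,10}→28  {1,3,5,6,7,8,9,10}→56  {2,4,5,6,7,8,9,10}→56  {3,4,5,6,7,8,9,10}→70
  9 left: {0,2,4,5,6,7,8,9,10}→84  {1,3,4,5,6,7,8,9,10}→126  {2,3,4,5,6,7,8,9,10}→126
  placing 0:i first → 252 extensions
  placing 1:m first → 210 extensions
total linear extensions = 462

462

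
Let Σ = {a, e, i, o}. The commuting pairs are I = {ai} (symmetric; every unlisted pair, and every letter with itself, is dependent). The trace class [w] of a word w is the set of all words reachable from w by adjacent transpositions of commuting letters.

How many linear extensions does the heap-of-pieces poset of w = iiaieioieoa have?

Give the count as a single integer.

4

drop 0:i onto floor
drop 1:i onto {0:i}
drop 2:a onto floor
drop 3:i onto {1:i}
drop 4:e onto {2:a, 3:i}
drop 5:i onto {4:e}
drop 6:o onto {5:i}
drop 7:i onto {6:o}
drop 8:e onto {7:i}
drop 9:o onto {8:e}
drop 10:a onto {9:o}
ground layer = {0:i, 2:a}
drop-orders for the pieces not yet dropped (sum over which currently-grounded one goes next):
  1 to go: {10} 1
  2 to go: {9,10} 1
  3 to go: {8,9,10} 1
  4 to go: {7,8,9,10} 1
  5 to go: {6,7,8,9,10} 1
  6 to go: {5,6,7,8,9,10} 1
  7 to go: {4,5,6,7,8,9,10} 1
  8 to go: {2,4,5,6,7,8,9,10} 1  {3,4,5,6,7,8,9,10} 1
  9 to go: {1,3,4,5,6,7,8,9,10} 1  {2,3,4,5,6,7,8,9,10} 2
  if 0:i drops first: 3 orders
  if 2:a drops first: 1 orders
heap linearizations: 4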